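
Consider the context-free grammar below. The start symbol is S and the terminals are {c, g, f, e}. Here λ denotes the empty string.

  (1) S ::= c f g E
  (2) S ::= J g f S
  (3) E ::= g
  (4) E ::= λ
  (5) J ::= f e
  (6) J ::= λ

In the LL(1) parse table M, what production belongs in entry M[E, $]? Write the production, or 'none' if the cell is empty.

E ::= λ

FIRST(E) = {λ, g}
FIRST(J) = {λ, f}
FIRST(S) = {c, f, g}  (via J g f S)
FOLLOW(S) includes $ since S is the start symbol.
FOLLOW(S): in S::=J g f S, the suffix after S is empty (adds nothing new). Thus FOLLOW(S) = {$}.
FOLLOW(E): in S::=c f g E, the suffix after E is empty, so FOLLOW(E) ⊇ FOLLOW(S) = {$}. Thus FOLLOW(E) = {$}.
For E ::= g: FIRST(g) = {g}, so it goes in M[E, t] for t ∈ {g}.
For E ::= λ: FIRST(λ) = {λ}, so it goes in M[E, t] for t ∈ {}; since λ ∈ FIRST, also for every t ∈ FOLLOW(E) = {$}.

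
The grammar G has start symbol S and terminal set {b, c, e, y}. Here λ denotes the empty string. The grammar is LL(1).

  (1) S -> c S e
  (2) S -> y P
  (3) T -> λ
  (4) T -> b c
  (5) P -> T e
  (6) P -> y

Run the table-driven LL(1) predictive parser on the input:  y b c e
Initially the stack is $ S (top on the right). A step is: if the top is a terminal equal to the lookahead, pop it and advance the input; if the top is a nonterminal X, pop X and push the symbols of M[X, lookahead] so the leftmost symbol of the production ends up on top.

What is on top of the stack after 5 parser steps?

c

     Stack    Input      Action
  1  $ S      y b c e $  expand S -> y P
  2  $ P y    y b c e $  match y
  3  $ P      b c e $    expand P -> T e
  4  $ e T    b c e $    expand T -> b c
  5  $ e c b  b c e $    match b
Stack after step 5: $ e c (top = c).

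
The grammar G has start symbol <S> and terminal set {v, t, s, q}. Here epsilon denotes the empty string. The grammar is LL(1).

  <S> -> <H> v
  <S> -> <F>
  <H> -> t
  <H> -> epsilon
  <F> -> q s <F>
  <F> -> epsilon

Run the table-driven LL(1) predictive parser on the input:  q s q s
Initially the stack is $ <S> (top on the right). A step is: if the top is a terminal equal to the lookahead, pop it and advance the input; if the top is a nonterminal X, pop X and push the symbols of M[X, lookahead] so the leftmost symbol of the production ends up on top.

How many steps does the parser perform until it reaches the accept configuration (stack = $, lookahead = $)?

step 1: stack=$ <S>  input=q s q s $  — expand <S> -> <F>
step 2: stack=$ <F>  input=q s q s $  — expand <F> -> q s <F>
step 3: stack=$ <F> s q  input=q s q s $  — match q
step 4: stack=$ <F> s  input=s q s $  — match s
step 5: stack=$ <F>  input=q s $  — expand <F> -> q s <F>
step 6: stack=$ <F> s q  input=q s $  — match q
step 7: stack=$ <F> s  input=s $  — match s
step 8: stack=$ <F>  input=$  — expand <F> -> epsilon
Accept reached after 8 steps.

8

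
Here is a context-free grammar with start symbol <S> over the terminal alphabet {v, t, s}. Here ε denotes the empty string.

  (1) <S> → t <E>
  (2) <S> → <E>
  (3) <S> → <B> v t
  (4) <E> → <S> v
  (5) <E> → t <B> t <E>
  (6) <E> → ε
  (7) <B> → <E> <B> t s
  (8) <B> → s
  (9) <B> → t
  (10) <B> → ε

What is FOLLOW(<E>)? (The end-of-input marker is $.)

FIRST(<S>) = {ε, s, t, v}  (via <E>, <B> v t)
FIRST(<E>) = {ε, s, t, v}  (via <S> v)
FIRST(<B>) = {ε, s, t, v}  (via <E> <B> t s)
FOLLOW(<S>) includes $ since <S> is the start symbol.
FOLLOW(<S>): in <E>→<S> v, <S> is followed by v with FIRST {v}. Thus FOLLOW(<S>) = {$, v}.
FOLLOW(<E>): in <S>→t <E>, the suffix after <E> is empty, so FOLLOW(<E>) ⊇ FOLLOW(<S>) = {$, v}; in <S>→<E>, the suffix after <E> is empty, so FOLLOW(<E>) ⊇ FOLLOW(<S>) = {$, v}; in <E>→t <B> t <E>, the suffix after <E> is empty (adds nothing new); in <B>→<E> <B> t s, <E> is followed by <B> t s with FIRST {s, t, v}. Thus FOLLOW(<E>) = {$, s, t, v}.
FOLLOW(<B>): in <S>→<B> v t, <B> is followed by v t with FIRST {v}; in <E>→t <B> t <E>, <B> is followed by t <E> with FIRST {t}; in <B>→<E> <B> t s, <B> is followed by t s with FIRST {t}. Thus FOLLOW(<B>) = {t, v}.

{$, s, t, v}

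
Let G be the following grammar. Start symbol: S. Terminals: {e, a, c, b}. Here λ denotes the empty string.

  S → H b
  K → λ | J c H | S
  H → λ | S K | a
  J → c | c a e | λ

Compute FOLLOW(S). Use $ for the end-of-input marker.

{$, a, b, c}

FIRST(J): from J→c we get {c}; from J→c a e we get {c}; from J→λ we get {λ}. So FIRST(J) = {λ, c}.
FIRST(S): from S→H b we get {a, b}. So FIRST(S) = {a, b}.
FIRST(K): from K→λ we get {λ}; from K→J c H we get {c}; from K→S we get {a, b}. So FIRST(K) = {λ, a, b, c}.
FIRST(H): from H→λ we get {λ}; from H→S K we get {a, b}; from H→a we get {a}. So FIRST(H) = {λ, a, b}.
FOLLOW(S) includes $ since S is the start symbol.
FOLLOW(J): in K→J c H, J is followed by c H with FIRST {c}. Thus FOLLOW(J) = {c}.
FOLLOW(S): in K→S, the suffix after S is empty, so FOLLOW(S) ⊇ FOLLOW(K) = {b}; in H→S K, S is followed by K with FIRST {λ, a, b, c}; in H→S K, the suffix after S is nullable, so FOLLOW(S) ⊇ FOLLOW(H) = {b}. Thus FOLLOW(S) = {$, a, b, c}.
FOLLOW(K): in H→S K, the suffix after K is empty, so FOLLOW(K) ⊇ FOLLOW(H) = {b}. Thus FOLLOW(K) = {b}.
FOLLOW(H): in S→H b, H is followed by b with FIRST {b}; in K→J c H, the suffix after H is empty, so FOLLOW(H) ⊇ FOLLOW(K) = {b}. Thus FOLLOW(H) = {b}.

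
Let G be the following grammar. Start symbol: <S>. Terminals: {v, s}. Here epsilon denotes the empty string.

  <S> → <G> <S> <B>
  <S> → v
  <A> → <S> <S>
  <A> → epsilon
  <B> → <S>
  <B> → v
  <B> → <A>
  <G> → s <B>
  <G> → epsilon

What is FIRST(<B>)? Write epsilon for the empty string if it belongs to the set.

FIRST(<G>) = {epsilon, s}
FIRST(<S>) = {s, v}  (via <G> <S> <B>)
FIRST(<A>) = {epsilon, s, v}  (via <S> <S>)
FIRST(<B>) = {epsilon, s, v}  (via <S>, <A>)

{epsilon, s, v}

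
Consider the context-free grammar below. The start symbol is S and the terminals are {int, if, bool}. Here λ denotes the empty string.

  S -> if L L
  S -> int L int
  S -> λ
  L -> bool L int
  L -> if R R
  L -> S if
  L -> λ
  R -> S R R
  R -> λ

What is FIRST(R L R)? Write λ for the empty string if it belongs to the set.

{λ, bool, if, int}

FIRST(S) = {λ, if, int}
FIRST(L) = {λ, bool, if, int}  (via S if)
FIRST(R) = {λ, if, int}  (via S R R)
FIRST(R L R): take FIRST of each symbol in turn, carrying on past any symbol whose FIRST contains λ; result {λ, bool, if, int}.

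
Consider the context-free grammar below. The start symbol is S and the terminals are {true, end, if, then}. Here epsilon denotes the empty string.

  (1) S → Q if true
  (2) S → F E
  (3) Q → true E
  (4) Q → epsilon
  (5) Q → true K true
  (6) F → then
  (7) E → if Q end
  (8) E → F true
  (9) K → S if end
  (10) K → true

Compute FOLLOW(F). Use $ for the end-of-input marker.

{if, then, true}

FIRST(Q): from Q→true E we get {true}; from Q→epsilon we get {epsilon}; from Q→true K true we get {true}. So FIRST(Q) = {epsilon, true}.
FIRST(F): from F→then we get {then}. So FIRST(F) = {then}.
FIRST(S): from S→Q if true we get {if, true}; from S→F E we get {then}. So FIRST(S) = {if, then, true}.
FIRST(E): from E→if Q end we get {if}; from E→F true we get {then}. So FIRST(E) = {if, then}.
FIRST(K): from K→S if end we get {if, then, true}; from K→true we get {true}. So FIRST(K) = {if, then, true}.
FOLLOW(S) includes $ since S is the start symbol.
FOLLOW(S): in K→S if end, S is followed by if end with FIRST {if}. Thus FOLLOW(S) = {$, if}.
FOLLOW(Q): in S→Q if true, Q is followed by if true with FIRST {if}; in E→if Q end, Q is followed by end with FIRST {end}. Thus FOLLOW(Q) = {end, if}.
FOLLOW(F): in S→F E, F is followed by E with FIRST {if, then}; in E→F true, F is followed by true with FIRST {true}. Thus FOLLOW(F) = {if, then, true}.
FOLLOW(E): in S→F E, the suffix after E is empty, so FOLLOW(E) ⊇ FOLLOW(S) = {$, if}; in Q→true E, the suffix after E is empty, so FOLLOW(E) ⊇ FOLLOW(Q) = {end, if}. Thus FOLLOW(E) = {$, end, if}.
FOLLOW(K): in Q→true K true, K is followed by true with FIRST {true}. Thus FOLLOW(K) = {true}.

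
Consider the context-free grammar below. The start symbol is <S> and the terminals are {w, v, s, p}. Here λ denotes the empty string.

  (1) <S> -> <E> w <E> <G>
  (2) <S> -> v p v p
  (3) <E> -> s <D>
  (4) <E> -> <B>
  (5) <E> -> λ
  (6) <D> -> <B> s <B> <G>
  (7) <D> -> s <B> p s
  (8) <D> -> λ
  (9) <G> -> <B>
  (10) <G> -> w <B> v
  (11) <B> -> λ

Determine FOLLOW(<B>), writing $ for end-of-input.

{$, p, s, v, w}

FIRST(<B>) = {λ}
FIRST(<E>) = {λ, s}  (via <B>)
FIRST(<D>) = {λ, s}  (via <B> s <B> <G>)
FIRST(<G>) = {λ, w}  (via <B>)
FIRST(<S>) = {s, v, w}  (via <E> w <E> <G>)
FOLLOW(<S>) includes $ since <S> is the start symbol.
FOLLOW(<S>): <S> appears on no right-hand side. Thus FOLLOW(<S>) = {$}.
FOLLOW(<E>): in <S>-><E> w <E> <G> (occurrence 1), <E> is followed by w <E> <G> with FIRST {w}; in <S>-><E> w <E> <G> (occurrence 2), <E> is followed by <G> with FIRST {λ, w}; in <S>-><E> w <E> <G> (occurrence 2), the suffix after <E> is nullable, so FOLLOW(<E>) ⊇ FOLLOW(<S>) = {$}. Thus FOLLOW(<E>) = {$, w}.
FOLLOW(<D>): in <E>->s <D>, the suffix after <D> is empty, so FOLLOW(<D>) ⊇ FOLLOW(<E>) = {$, w}. Thus FOLLOW(<D>) = {$, w}.
FOLLOW(<G>): in <S>-><E> w <E> <G>, the suffix after <G> is empty, so FOLLOW(<G>) ⊇ FOLLOW(<S>) = {$}; in <D>-><B> s <B> <G>, the suffix after <G> is empty, so FOLLOW(<G>) ⊇ FOLLOW(<D>) = {$, w}. Thus FOLLOW(<G>) = {$, w}.
FOLLOW(<B>): in <E>-><B>, the suffix after <B> is empty, so FOLLOW(<B>) ⊇ FOLLOW(<E>) = {$, w}; in <D>-><B> s <B> <G> (occurrence 1), <B> is followed by s <B> <G> with FIRST {s}; in <D>-><B> s <B> <G> (occurrence 2), <B> is followed by <G> with FIRST {λ, w}; in <D>-><B> s <B> <G> (occurrence 2), the suffix after <B> is nullable, so FOLLOW(<B>) ⊇ FOLLOW(<D>) = {$, w}; in <D>->s <B> p s, <B> is followed by p s with FIRST {p}; in <G>-><B>, the suffix after <B> is empty, so FOLLOW(<B>) ⊇ FOLLOW(<G>) = {$, w}; in <G>->w <B> v, <B> is followed by v with FIRST {v}. Thus FOLLOW(<B>) = {$, p, s, v, w}.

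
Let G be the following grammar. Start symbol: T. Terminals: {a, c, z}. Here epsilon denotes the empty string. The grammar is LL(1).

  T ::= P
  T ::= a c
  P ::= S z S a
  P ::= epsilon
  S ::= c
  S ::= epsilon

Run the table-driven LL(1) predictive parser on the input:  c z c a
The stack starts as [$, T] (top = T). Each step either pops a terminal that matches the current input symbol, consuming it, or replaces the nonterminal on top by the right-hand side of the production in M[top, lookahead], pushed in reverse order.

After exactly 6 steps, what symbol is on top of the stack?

     Stack      Input      Action
  1  $ T        c z c a $  expand T ::= P
  2  $ P        c z c a $  expand P ::= S z S a
  3  $ a S z S  c z c a $  expand S ::= c
  4  $ a S z c  c z c a $  match c
  5  $ a S z    z c a $    match z
  6  $ a S      c a $      expand S ::= c
Stack after step 6: $ a c (top = c).

c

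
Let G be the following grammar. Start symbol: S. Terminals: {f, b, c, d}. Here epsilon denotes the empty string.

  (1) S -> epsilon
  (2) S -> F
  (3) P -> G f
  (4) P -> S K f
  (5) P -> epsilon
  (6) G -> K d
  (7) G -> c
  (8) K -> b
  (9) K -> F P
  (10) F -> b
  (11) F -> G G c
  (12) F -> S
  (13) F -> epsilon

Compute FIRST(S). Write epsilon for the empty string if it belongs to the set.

{epsilon, b, c, d, f}

FIRST(S) = {epsilon, b, c, d, f}  (via F)
FIRST(P) = {epsilon, b, c, d, f}  (via G f, S K f)
FIRST(G) = {b, c, d, f}  (via K d)
FIRST(F) = {epsilon, b, c, d, f}  (via G G c, S)
FIRST(K) = {epsilon, b, c, d, f}  (via F P)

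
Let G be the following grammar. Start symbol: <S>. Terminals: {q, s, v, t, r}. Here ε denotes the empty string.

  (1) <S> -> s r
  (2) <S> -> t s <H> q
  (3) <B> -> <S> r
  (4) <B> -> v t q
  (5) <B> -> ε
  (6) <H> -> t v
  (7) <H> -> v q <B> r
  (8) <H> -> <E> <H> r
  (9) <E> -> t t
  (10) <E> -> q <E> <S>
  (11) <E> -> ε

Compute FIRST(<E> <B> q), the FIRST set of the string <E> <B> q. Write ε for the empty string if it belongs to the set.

FIRST(<S>): from <S>->s r we get {s}; from <S>->t s <H> q we get {t}. So FIRST(<S>) = {s, t}.
FIRST(<E>): from <E>->t t we get {t}; from <E>->q <E> <S> we get {q}; from <E>->ε we get {ε}. So FIRST(<E>) = {ε, q, t}.
FIRST(<B>): from <B>-><S> r we get {s, t}; from <B>->v t q we get {v}; from <B>->ε we get {ε}. So FIRST(<B>) = {ε, s, t, v}.
FIRST(<H>): from <H>->t v we get {t}; from <H>->v q <B> r we get {v}; from <H>-><E> <H> r we get {q, t, v}. So FIRST(<H>) = {q, t, v}.
FIRST(<E> <B> q): take FIRST of each symbol in turn, carrying on past any symbol whose FIRST contains ε; result {q, s, t, v}.

{q, s, t, v}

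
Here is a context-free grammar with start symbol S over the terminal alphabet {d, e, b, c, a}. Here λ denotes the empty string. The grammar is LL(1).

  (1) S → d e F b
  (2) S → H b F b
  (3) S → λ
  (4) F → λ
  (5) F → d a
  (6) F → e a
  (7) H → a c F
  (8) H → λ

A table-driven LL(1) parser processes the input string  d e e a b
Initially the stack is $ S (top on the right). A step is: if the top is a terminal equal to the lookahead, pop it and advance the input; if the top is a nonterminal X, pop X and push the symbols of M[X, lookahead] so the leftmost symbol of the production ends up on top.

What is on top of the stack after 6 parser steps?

b

     Stack      Input        Action
  1  $ S        d e e a b $  expand S → d e F b
  2  $ b F e d  d e e a b $  match d
  3  $ b F e    e e a b $    match e
  4  $ b F      e a b $      expand F → e a
  5  $ b a e    e a b $      match e
  6  $ b a      a b $        match a
Stack after step 6: $ b (top = b).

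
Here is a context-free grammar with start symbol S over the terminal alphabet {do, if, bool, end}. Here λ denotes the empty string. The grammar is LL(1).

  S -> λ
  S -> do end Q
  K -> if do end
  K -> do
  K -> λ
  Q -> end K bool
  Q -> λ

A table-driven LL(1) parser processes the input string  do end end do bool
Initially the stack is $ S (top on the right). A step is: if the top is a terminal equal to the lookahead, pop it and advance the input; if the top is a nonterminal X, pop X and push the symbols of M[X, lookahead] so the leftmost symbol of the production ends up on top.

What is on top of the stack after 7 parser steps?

step 1: stack=$ S  input=do end end do bool $  — expand S -> do end Q
step 2: stack=$ Q end do  input=do end end do bool $  — match do
step 3: stack=$ Q end  input=end end do bool $  — match end
step 4: stack=$ Q  input=end do bool $  — expand Q -> end K bool
step 5: stack=$ bool K end  input=end do bool $  — match end
step 6: stack=$ bool K  input=do bool $  — expand K -> do
step 7: stack=$ bool do  input=do bool $  — match do
Stack after step 7: $ bool (top = bool).

bool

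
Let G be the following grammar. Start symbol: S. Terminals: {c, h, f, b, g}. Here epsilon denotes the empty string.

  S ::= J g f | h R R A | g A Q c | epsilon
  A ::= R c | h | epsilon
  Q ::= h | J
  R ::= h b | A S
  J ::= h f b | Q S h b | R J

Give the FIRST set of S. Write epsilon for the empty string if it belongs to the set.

{epsilon, c, g, h}

FIRST(S): from S::=J g f we get {c, g, h}; from S::=h R R A we get {h}; from S::=g A Q c we get {g}; from S::=epsilon we get {epsilon}. So FIRST(S) = {epsilon, c, g, h}.
FIRST(A): from A::=R c we get {c, g, h}; from A::=h we get {h}; from A::=epsilon we get {epsilon}. So FIRST(A) = {epsilon, c, g, h}.
FIRST(R): from R::=h b we get {h}; from R::=A S we get {epsilon, c, g, h}. So FIRST(R) = {epsilon, c, g, h}.
FIRST(Q): from Q::=h we get {h}; from Q::=J we get {c, g, h}. So FIRST(Q) = {c, g, h}.
FIRST(J): from J::=h f b we get {h}; from J::=Q S h b we get {c, g, h}; from J::=R J we get {c, g, h}. So FIRST(J) = {c, g, h}.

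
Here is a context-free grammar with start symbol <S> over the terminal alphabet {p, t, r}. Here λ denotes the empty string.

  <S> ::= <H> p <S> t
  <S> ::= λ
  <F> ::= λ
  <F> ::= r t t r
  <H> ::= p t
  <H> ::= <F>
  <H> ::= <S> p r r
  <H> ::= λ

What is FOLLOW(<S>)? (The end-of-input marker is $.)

{$, p, t}

FIRST(<F>) = {λ, r}
FIRST(<S>) = {λ, p, r}  (via <H> p <S> t)
FIRST(<H>) = {λ, p, r}  (via <F>, <S> p r r)
FOLLOW(<S>) includes $ since <S> is the start symbol.
FOLLOW(<S>): in <S>::=<H> p <S> t, <S> is followed by t with FIRST {t}; in <H>::=<S> p r r, <S> is followed by p r r with FIRST {p}. Thus FOLLOW(<S>) = {$, p, t}.
FOLLOW(<H>): in <S>::=<H> p <S> t, <H> is followed by p <S> t with FIRST {p}. Thus FOLLOW(<H>) = {p}.
FOLLOW(<F>): in <H>::=<F>, the suffix after <F> is empty, so FOLLOW(<F>) ⊇ FOLLOW(<H>) = {p}. Thus FOLLOW(<F>) = {p}.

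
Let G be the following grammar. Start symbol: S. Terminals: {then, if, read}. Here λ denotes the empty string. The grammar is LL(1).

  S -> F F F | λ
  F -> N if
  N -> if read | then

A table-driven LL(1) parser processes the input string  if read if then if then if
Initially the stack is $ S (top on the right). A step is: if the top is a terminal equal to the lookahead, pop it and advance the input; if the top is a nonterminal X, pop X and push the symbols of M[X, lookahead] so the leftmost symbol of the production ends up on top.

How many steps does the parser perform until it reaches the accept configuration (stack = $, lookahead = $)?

step 1: stack=$ S  input=if read if then if then if $  — expand S -> F F F
step 2: stack=$ F F F  input=if read if then if then if $  — expand F -> N if
step 3: stack=$ F F if N  input=if read if then if then if $  — expand N -> if read
step 4: stack=$ F F if read if  input=if read if then if then if $  — match if
step 5: stack=$ F F if read  input=read if then if then if $  — match read
step 6: stack=$ F F if  input=if then if then if $  — match if
step 7: stack=$ F F  input=then if then if $  — expand F -> N if
step 8: stack=$ F if N  input=then if then if $  — expand N -> then
step 9: stack=$ F if then  input=then if then if $  — match then
step 10: stack=$ F if  input=if then if $  — match if
step 11: stack=$ F  input=then if $  — expand F -> N if
step 12: stack=$ if N  input=then if $  — expand N -> then
step 13: stack=$ if then  input=then if $  — match then
step 14: stack=$ if  input=if $  — match if
Accept reached after 14 steps.

14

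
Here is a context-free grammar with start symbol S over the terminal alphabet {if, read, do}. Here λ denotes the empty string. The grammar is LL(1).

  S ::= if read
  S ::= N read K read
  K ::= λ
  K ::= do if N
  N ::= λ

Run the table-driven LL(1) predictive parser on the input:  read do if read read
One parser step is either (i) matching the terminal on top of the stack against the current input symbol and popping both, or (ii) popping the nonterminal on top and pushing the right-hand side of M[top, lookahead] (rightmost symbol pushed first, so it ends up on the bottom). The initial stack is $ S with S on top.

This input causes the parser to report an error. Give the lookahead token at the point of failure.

     Stack            Input                   Action
  1  $ S              read do if read read $  expand S ::= N read K read
  2  $ read K read N  read do if read read $  expand N ::= λ
  3  $ read K read    read do if read read $  match read
  4  $ read K         do if read read $       expand K ::= do if N
  5  $ read N if do   do if read read $       match do
  6  $ read N if      if read read $          match if
  7  $ read N         read read $             expand N ::= λ
  8  $ read           read read $             match read
  9  $                read $                  error: stack empty but input remains

read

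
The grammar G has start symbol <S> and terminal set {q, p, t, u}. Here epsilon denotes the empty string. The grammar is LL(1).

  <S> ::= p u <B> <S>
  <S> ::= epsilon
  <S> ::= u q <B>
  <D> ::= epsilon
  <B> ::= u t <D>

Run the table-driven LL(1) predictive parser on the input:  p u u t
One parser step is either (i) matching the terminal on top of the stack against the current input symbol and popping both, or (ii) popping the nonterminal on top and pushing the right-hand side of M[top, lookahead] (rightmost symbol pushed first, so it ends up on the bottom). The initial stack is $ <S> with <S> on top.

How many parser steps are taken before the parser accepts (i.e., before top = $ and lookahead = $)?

8

     Stack          Input      Action
  1  $ <S>          p u u t $  expand <S> ::= p u <B> <S>
  2  $ <S> <B> u p  p u u t $  match p
  3  $ <S> <B> u    u u t $    match u
  4  $ <S> <B>      u t $      expand <B> ::= u t <D>
  5  $ <S> <D> t u  u t $      match u
  6  $ <S> <D> t    t $        match t
  7  $ <S> <D>      $          expand <D> ::= epsilon
  8  $ <S>          $          expand <S> ::= epsilon
Accept reached after 8 steps.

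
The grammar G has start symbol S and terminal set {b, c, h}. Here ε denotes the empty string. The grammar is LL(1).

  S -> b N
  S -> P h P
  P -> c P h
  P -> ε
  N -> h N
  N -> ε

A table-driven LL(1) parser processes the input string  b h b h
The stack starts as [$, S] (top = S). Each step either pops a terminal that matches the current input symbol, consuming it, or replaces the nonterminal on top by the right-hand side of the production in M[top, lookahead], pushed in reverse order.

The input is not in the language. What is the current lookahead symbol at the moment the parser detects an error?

b

step 1: stack=$ S  input=b h b h $  — expand S -> b N
step 2: stack=$ N b  input=b h b h $  — match b
step 3: stack=$ N  input=h b h $  — expand N -> h N
step 4: stack=$ N h  input=h b h $  — match h
step 5: stack=$ N  input=b h $  — error: M[N, b] is empty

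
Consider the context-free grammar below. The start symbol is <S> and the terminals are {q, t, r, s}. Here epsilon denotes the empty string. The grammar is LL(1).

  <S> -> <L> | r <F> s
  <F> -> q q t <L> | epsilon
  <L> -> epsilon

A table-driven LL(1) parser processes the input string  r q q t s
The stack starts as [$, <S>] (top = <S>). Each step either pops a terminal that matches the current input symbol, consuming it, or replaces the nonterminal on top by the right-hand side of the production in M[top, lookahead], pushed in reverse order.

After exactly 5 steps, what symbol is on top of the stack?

     Stack          Input        Action
  1  $ <S>          r q q t s $  expand <S> -> r <F> s
  2  $ s <F> r      r q q t s $  match r
  3  $ s <F>        q q t s $    expand <F> -> q q t <L>
  4  $ s <L> t q q  q q t s $    match q
  5  $ s <L> t q    q t s $      match q
Stack after step 5: $ s <L> t (top = t).

t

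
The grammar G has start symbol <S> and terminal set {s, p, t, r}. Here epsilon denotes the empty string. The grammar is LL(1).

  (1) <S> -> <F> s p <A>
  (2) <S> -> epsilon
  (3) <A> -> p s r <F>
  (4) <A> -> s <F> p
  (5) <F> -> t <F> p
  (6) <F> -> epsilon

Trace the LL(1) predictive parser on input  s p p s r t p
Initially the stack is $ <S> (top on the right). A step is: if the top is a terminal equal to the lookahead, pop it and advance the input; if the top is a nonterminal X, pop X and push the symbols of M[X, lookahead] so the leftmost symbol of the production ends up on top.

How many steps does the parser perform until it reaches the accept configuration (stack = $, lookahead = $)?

step 1: stack=$ <S>  input=s p p s r t p $  — expand <S> -> <F> s p <A>
step 2: stack=$ <A> p s <F>  input=s p p s r t p $  — expand <F> -> epsilon
step 3: stack=$ <A> p s  input=s p p s r t p $  — match s
step 4: stack=$ <A> p  input=p p s r t p $  — match p
step 5: stack=$ <A>  input=p s r t p $  — expand <A> -> p s r <F>
step 6: stack=$ <F> r s p  input=p s r t p $  — match p
step 7: stack=$ <F> r s  input=s r t p $  — match s
step 8: stack=$ <F> r  input=r t p $  — match r
step 9: stack=$ <F>  input=t p $  — expand <F> -> t <F> p
step 10: stack=$ p <F> t  input=t p $  — match t
step 11: stack=$ p <F>  input=p $  — expand <F> -> epsilon
step 12: stack=$ p  input=p $  — match p
Accept reached after 12 steps.

12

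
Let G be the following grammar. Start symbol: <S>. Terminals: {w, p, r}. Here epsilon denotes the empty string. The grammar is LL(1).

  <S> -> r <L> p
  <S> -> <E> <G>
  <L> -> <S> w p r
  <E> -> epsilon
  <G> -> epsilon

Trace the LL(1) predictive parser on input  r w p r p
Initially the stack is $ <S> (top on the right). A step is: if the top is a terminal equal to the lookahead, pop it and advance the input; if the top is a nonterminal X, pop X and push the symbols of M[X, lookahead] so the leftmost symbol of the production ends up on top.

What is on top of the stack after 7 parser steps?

p

step 1: stack=$ <S>  input=r w p r p $  — expand <S> -> r <L> p
step 2: stack=$ p <L> r  input=r w p r p $  — match r
step 3: stack=$ p <L>  input=w p r p $  — expand <L> -> <S> w p r
step 4: stack=$ p r p w <S>  input=w p r p $  — expand <S> -> <E> <G>
step 5: stack=$ p r p w <G> <E>  input=w p r p $  — expand <E> -> epsilon
step 6: stack=$ p r p w <G>  input=w p r p $  — expand <G> -> epsilon
step 7: stack=$ p r p w  input=w p r p $  — match w
Stack after step 7: $ p r p (top = p).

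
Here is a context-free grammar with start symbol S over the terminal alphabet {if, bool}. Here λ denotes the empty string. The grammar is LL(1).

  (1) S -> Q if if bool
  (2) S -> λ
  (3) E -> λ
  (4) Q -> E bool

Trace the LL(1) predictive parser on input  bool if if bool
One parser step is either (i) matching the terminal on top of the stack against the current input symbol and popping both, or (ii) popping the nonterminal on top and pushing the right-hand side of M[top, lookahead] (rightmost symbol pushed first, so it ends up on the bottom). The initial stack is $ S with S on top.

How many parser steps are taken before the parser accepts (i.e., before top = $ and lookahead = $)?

     Stack                Input              Action
  1  $ S                  bool if if bool $  expand S -> Q if if bool
  2  $ bool if if Q       bool if if bool $  expand Q -> E bool
  3  $ bool if if bool E  bool if if bool $  expand E -> λ
  4  $ bool if if bool    bool if if bool $  match bool
  5  $ bool if if         if if bool $       match if
  6  $ bool if            if bool $          match if
  7  $ bool               bool $             match bool
Accept reached after 7 steps.

7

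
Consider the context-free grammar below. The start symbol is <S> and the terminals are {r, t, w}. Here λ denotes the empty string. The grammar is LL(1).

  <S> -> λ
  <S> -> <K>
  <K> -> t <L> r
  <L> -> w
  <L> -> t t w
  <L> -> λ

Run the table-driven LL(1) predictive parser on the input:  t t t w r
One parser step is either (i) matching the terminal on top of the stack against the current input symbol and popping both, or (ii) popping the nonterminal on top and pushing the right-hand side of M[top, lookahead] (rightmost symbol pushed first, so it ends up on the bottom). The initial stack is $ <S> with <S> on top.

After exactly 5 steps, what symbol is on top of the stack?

     Stack      Input        Action
  1  $ <S>      t t t w r $  expand <S> -> <K>
  2  $ <K>      t t t w r $  expand <K> -> t <L> r
  3  $ r <L> t  t t t w r $  match t
  4  $ r <L>    t t w r $    expand <L> -> t t w
  5  $ r w t t  t t w r $    match t
Stack after step 5: $ r w t (top = t).

t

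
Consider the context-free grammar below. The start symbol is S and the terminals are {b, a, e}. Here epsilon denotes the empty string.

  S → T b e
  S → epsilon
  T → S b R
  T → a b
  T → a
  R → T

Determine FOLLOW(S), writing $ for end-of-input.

FIRST(S): from S→T b e we get {a, b}; from S→epsilon we get {epsilon}. So FIRST(S) = {epsilon, a, b}.
FIRST(T): from T→S b R we get {a, b}; from T→a b we get {a}; from T→a we get {a}. So FIRST(T) = {a, b}.
FIRST(R): from R→T we get {a, b}. So FIRST(R) = {a, b}.
FOLLOW(S) includes $ since S is the start symbol.
FOLLOW(S): in T→S b R, S is followed by b R with FIRST {b}. Thus FOLLOW(S) = {$, b}.
FOLLOW(T): in S→T b e, T is followed by b e with FIRST {b}; in R→T, the suffix after T is empty, so FOLLOW(T) ⊇ FOLLOW(R) = {b}. Thus FOLLOW(T) = {b}.
FOLLOW(R): in T→S b R, the suffix after R is empty, so FOLLOW(R) ⊇ FOLLOW(T) = {b}. Thus FOLLOW(R) = {b}.

{$, b}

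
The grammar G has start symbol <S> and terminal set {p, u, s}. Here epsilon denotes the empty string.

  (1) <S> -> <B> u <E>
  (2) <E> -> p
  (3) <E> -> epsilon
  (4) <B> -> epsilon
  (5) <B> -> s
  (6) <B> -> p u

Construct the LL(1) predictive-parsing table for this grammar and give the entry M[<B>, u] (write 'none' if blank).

FIRST(<E>) = {epsilon, p}
FIRST(<B>) = {epsilon, p, s}
FIRST(<S>) = {p, s, u}  (via <B> u <E>)
FOLLOW(<S>) includes $ since <S> is the start symbol.
FOLLOW(<B>): in <S>-><B> u <E>, <B> is followed by u <E> with FIRST {u}. Thus FOLLOW(<B>) = {u}.
For <B> -> epsilon: FIRST(epsilon) = {epsilon}, so it goes in M[<B>, t] for t ∈ {}; since epsilon ∈ FIRST, also for every t ∈ FOLLOW(<B>) = {u}.
For <B> -> s: FIRST(s) = {s}, so it goes in M[<B>, t] for t ∈ {s}.
For <B> -> p u: FIRST(p u) = {p}, so it goes in M[<B>, t] for t ∈ {p}.

<B> -> epsilon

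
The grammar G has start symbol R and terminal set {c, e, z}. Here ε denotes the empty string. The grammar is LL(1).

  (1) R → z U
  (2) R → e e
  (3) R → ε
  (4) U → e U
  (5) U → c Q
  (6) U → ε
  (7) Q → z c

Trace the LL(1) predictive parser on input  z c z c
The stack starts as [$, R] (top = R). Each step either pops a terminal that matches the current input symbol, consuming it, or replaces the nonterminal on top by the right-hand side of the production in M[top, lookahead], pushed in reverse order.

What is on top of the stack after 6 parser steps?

     Stack  Input      Action
  1  $ R    z c z c $  expand R → z U
  2  $ U z  z c z c $  match z
  3  $ U    c z c $    expand U → c Q
  4  $ Q c  c z c $    match c
  5  $ Q    z c $      expand Q → z c
  6  $ c z  z c $      match z
Stack after step 6: $ c (top = c).

c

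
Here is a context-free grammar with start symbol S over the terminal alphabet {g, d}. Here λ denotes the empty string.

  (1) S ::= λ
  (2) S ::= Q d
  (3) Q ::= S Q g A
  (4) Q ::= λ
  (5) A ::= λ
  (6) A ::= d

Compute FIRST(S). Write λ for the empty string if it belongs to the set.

{λ, d, g}

FIRST(A) = {λ, d}
FIRST(S) = {λ, d, g}  (via Q d)
FIRST(Q) = {λ, d, g}  (via S Q g A)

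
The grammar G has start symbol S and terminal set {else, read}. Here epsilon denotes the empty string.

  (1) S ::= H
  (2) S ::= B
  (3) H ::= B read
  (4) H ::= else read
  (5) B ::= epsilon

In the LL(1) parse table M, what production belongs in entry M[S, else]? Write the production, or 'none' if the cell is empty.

FIRST(B) = {epsilon}
FIRST(H) = {else, read}  (via B read)
FIRST(S) = {epsilon, else, read}  (via H, B)
FOLLOW(S) includes $ since S is the start symbol.
FOLLOW(S): S appears on no right-hand side. Thus FOLLOW(S) = {$}.
For S ::= H: FIRST(H) = {else, read}, so it goes in M[S, t] for t ∈ {else, read}.
For S ::= B: FIRST(B) = {epsilon}, so it goes in M[S, t] for t ∈ {}; since epsilon ∈ FIRST, also for every t ∈ FOLLOW(S) = {$}.

S ::= H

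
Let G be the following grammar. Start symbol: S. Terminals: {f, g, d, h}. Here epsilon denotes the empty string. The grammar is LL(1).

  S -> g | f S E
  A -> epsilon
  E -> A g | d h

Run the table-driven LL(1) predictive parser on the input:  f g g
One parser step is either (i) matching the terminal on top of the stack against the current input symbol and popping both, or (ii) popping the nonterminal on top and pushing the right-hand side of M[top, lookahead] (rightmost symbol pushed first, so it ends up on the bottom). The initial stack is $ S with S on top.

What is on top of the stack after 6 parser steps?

     Stack    Input    Action
  1  $ S      f g g $  expand S -> f S E
  2  $ E S f  f g g $  match f
  3  $ E S    g g $    expand S -> g
  4  $ E g    g g $    match g
  5  $ E      g $      expand E -> A g
  6  $ g A    g $      expand A -> epsilon
Stack after step 6: $ g (top = g).

g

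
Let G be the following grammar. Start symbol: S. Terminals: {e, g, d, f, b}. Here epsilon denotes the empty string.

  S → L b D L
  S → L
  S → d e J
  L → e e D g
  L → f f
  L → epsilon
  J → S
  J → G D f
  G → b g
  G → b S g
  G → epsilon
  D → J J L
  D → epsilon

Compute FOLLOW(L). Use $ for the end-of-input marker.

{$, b, d, e, f, g}

FIRST(L): from L→e e D g we get {e}; from L→f f we get {f}; from L→epsilon we get {epsilon}. So FIRST(L) = {epsilon, e, f}.
FIRST(G): from G→b g we get {b}; from G→b S g we get {b}; from G→epsilon we get {epsilon}. So FIRST(G) = {epsilon, b}.
FIRST(S): from S→L b D L we get {b, e, f}; from S→L we get {epsilon, e, f}; from S→d e J we get {d}. So FIRST(S) = {epsilon, b, d, e, f}.
FIRST(J): from J→S we get {epsilon, b, d, e, f}; from J→G D f we get {b, d, e, f}. So FIRST(J) = {epsilon, b, d, e, f}.
FIRST(D): from D→J J L we get {epsilon, b, d, e, f}; from D→epsilon we get {epsilon}. So FIRST(D) = {epsilon, b, d, e, f}.
FOLLOW(S) includes $ since S is the start symbol.
FOLLOW(G): in J→G D f, G is followed by D f with FIRST {b, d, e, f}. Thus FOLLOW(G) = {b, d, e, f}.
FOLLOW(S): in J→S, the suffix after S is empty, so FOLLOW(S) ⊇ FOLLOW(J) = {$, b, d, e, f, g}; in G→b S g, S is followed by g with FIRST {g}. Thus FOLLOW(S) = {$, b, d, e, f, g}.
FOLLOW(D): in S→L b D L, D is followed by L with FIRST {epsilon, e, f}; in S→L b D L, the suffix after D is nullable, so FOLLOW(D) ⊇ FOLLOW(S) = {$, b, d, e, f, g}; in L→e e D g, D is followed by g with FIRST {g}; in J→G D f, D is followed by f with FIRST {f}. Thus FOLLOW(D) = {$, b, d, e, f, g}.
FOLLOW(L): in S→L b D L (occurrence 1), L is followed by b D L with FIRST {b}; in S→L b D L (occurrence 2), the suffix after L is empty, so FOLLOW(L) ⊇ FOLLOW(S) = {$, b, d, e, f, g}; in S→L, the suffix after L is empty, so FOLLOW(L) ⊇ FOLLOW(S) = {$, b, d, e, f, g}; in D→J J L, the suffix after L is empty, so FOLLOW(L) ⊇ FOLLOW(D) = {$, b, d, e, f, g}. Thus FOLLOW(L) = {$, b, d, e, f, g}.
FOLLOW(J): in S→d e J, the suffix after J is empty, so FOLLOW(J) ⊇ FOLLOW(S) = {$, b, d, e, f, g}; in D→J J L (occurrence 1), J is followed by J L with FIRST {epsilon, b, d, e, f}; in D→J J L (occurrence 1), the suffix after J is nullable, so FOLLOW(J) ⊇ FOLLOW(D) = {$, b, d, e, f, g}; in D→J J L (occurrence 2), J is followed by L with FIRST {epsilon, e, f}; in D→J J L (occurrence 2), the suffix after J is nullable, so FOLLOW(J) ⊇ FOLLOW(D) = {$, b, d, e, f, g}. Thus FOLLOW(J) = {$, b, d, e, f, g}.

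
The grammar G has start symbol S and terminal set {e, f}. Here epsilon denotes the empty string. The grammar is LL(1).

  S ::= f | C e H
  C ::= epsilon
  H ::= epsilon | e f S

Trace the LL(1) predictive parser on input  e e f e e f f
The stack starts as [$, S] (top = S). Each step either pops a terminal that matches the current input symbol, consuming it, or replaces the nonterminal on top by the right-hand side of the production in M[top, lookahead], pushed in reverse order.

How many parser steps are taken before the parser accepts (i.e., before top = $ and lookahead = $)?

14

      Stack    Input            Action
   1  $ S      e e f e e f f $  expand S ::= C e H
   2  $ H e C  e e f e e f f $  expand C ::= epsilon
   3  $ H e    e e f e e f f $  match e
   4  $ H      e f e e f f $    expand H ::= e f S
   5  $ S f e  e f e e f f $    match e
   6  $ S f    f e e f f $      match f
   7  $ S      e e f f $        expand S ::= C e H
   8  $ H e C  e e f f $        expand C ::= epsilon
   9  $ H e    e e f f $        match e
  10  $ H      e f f $          expand H ::= e f S
  11  $ S f e  e f f $          match e
  12  $ S f    f f $            match f
  13  $ S      f $              expand S ::= f
  14  $ f      f $              match f
Accept reached after 14 steps.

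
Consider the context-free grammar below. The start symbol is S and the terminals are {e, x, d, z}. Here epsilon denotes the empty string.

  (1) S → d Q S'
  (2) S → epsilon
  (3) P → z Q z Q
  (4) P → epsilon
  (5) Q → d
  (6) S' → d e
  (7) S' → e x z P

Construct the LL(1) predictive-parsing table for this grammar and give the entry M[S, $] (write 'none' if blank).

S → epsilon

FIRST(S): from S→d Q S' we get {d}; from S→epsilon we get {epsilon}. So FIRST(S) = {epsilon, d}.
FIRST(P): from P→z Q z Q we get {z}; from P→epsilon we get {epsilon}. So FIRST(P) = {epsilon, z}.
FIRST(Q): from Q→d we get {d}. So FIRST(Q) = {d}.
FIRST(S'): from S'→d e we get {d}; from S'→e x z P we get {e}. So FIRST(S') = {d, e}.
FOLLOW(S) includes $ since S is the start symbol.
FOLLOW(S): S appears on no right-hand side. Thus FOLLOW(S) = {$}.
For S → d Q S': FIRST(d Q S') = {d}, so it goes in M[S, t] for t ∈ {d}.
For S → epsilon: FIRST(epsilon) = {epsilon}, so it goes in M[S, t] for t ∈ {}; since epsilon ∈ FIRST, also for every t ∈ FOLLOW(S) = {$}.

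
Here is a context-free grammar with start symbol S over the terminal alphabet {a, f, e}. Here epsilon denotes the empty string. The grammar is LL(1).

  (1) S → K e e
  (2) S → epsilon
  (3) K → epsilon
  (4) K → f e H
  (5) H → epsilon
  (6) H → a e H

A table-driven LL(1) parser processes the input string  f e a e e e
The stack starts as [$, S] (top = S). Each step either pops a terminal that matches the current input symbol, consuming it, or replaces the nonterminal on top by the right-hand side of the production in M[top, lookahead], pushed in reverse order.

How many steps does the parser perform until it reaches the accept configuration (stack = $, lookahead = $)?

10

      Stack        Input          Action
   1  $ S          f e a e e e $  expand S → K e e
   2  $ e e K      f e a e e e $  expand K → f e H
   3  $ e e H e f  f e a e e e $  match f
   4  $ e e H e    e a e e e $    match e
   5  $ e e H      a e e e $      expand H → a e H
   6  $ e e H e a  a e e e $      match a
   7  $ e e H e    e e e $        match e
   8  $ e e H      e e $          expand H → epsilon
   9  $ e e        e e $          match e
  10  $ e          e $            match e
Accept reached after 10 steps.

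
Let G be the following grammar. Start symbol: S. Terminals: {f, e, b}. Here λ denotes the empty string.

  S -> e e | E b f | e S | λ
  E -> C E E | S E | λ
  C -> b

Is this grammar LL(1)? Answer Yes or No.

FIRST(S) = {λ, b, e}
FIRST(E) = {λ, b, e}
FIRST(C) = {b}
FOLLOW(S) = {$, b, e}
FOLLOW(E) = {b, e}
FOLLOW(C) = {b, e}
Cell M[E, b] receives both E -> C E E and E -> S E and E -> λ — the grammar is not LL(1).

No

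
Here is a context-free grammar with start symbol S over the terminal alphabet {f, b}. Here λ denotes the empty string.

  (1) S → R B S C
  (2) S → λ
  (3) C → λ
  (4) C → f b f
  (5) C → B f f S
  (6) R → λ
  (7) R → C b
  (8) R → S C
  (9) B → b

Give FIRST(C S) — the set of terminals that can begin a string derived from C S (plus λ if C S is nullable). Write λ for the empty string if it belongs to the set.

FIRST(B) = {b}
FIRST(C) = {λ, b, f}  (via B f f S)
FIRST(S) = {λ, b, f}  (via R B S C)
FIRST(R) = {λ, b, f}  (via C b, S C)
FIRST(C S): take FIRST of each symbol in turn, carrying on past any symbol whose FIRST contains λ; result {λ, b, f}.

{λ, b, f}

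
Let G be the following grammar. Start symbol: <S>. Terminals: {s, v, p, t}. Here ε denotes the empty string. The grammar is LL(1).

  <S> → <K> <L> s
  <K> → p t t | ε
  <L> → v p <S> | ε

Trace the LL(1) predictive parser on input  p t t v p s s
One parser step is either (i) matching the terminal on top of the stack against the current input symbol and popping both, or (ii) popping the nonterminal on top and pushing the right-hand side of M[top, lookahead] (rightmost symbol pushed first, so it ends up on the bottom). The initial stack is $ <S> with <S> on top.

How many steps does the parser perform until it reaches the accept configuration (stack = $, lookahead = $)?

      Stack          Input            Action
   1  $ <S>          p t t v p s s $  expand <S> → <K> <L> s
   2  $ s <L> <K>    p t t v p s s $  expand <K> → p t t
   3  $ s <L> t t p  p t t v p s s $  match p
   4  $ s <L> t t    t t v p s s $    match t
   5  $ s <L> t      t v p s s $      match t
   6  $ s <L>        v p s s $        expand <L> → v p <S>
   7  $ s <S> p v    v p s s $        match v
   8  $ s <S> p      p s s $          match p
   9  $ s <S>        s s $            expand <S> → <K> <L> s
  10  $ s s <L> <K>  s s $            expand <K> → ε
  11  $ s s <L>      s s $            expand <L> → ε
  12  $ s s          s s $            match s
  13  $ s            s $              match s
Accept reached after 13 steps.

13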